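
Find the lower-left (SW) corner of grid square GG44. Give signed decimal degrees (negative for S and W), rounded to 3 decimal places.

Field G=6, G=6: +6·20° lon, +6·10° lat → SW at lon -60°, lat -30°.
Square 4, 4: +4·2° lon, +4·1° lat → SW at lon -52°, lat -26°.
latitude -26.000, longitude -52.000.

-26.000, -52.000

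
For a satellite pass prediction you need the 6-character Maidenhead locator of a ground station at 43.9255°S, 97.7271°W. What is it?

Shift to the Maidenhead origin (180°W, 90°S): lon 82.2729, lat 46.0745.
Field: 82.2729/20 → 4 → E, 46.0745/10 → 4 → E; chars EE.
Square: 2.2729/2 → 1, 6.0745/1 → 6; chars 16.
Subsquare: 0.2729/0.0833333 → 3 → d, 0.0745/0.0416667 → 1 → b; chars db.

EE16db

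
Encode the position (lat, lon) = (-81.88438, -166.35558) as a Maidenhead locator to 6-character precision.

Offset from 180°W / 90°S: lon 13.6444°, lat 8.1156°.
Field (20°×10°, letters A–R): lon ⌊13.6444/20⌋ = 0 → A; lat ⌊8.1156/10⌋ = 0 → A.
Square (2°×1°, digits 0–9): lon ⌊13.6444/2⌋ = 6; lat ⌊8.1156/1⌋ = 8.
Subsquare (5′×2.5′, letters a–x): lon ⌊1.6444/0.0833333⌋ = 19 → t; lat ⌊0.1156/0.0416667⌋ = 2 → c.

AA68tc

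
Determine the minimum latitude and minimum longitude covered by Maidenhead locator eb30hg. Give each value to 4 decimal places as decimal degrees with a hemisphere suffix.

79.7500° S, 93.4167° W

Field E=4, B=1: +4·20° lon, +1·10° lat → SW at lon -100°, lat -80°.
Square 3, 0: +3·2° lon, +0·1° lat → SW at lon -94°, lat -80°.
Subsquare h=7, g=6: +7·0.0833333° lon, +6·0.0416667° lat → SW at lon -93.4167°, lat -79.75°.
latitude 79.7500° S, longitude 93.4167° W.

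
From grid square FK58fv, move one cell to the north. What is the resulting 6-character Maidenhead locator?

FK58fw

Latitude subsquare v = 21; +1 → 22 = w.
The longitude characters are unchanged.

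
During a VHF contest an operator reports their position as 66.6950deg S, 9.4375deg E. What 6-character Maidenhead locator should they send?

Add 180° to longitude and 90° to latitude: 189.4375, 23.3050.
Field: 189.4375/20 → 9 → J, 23.3050/10 → 2 → C; chars JC.
Square: 9.4375/2 → 4, 3.3050/1 → 3; chars 43.
Subsquare: 1.4375/0.0833333 → 17 → r, 0.3050/0.0416667 → 7 → h; chars rh.

JC43rh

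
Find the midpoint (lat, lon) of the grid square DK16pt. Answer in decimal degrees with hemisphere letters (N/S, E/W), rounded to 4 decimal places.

16.8125° N, 116.7083° W

Field D=3, K=10: +3·20° lon, +10·10° lat → SW at lon -120°, lat 10°.
Square 1, 6: +1·2° lon, +6·1° lat → SW at lon -118°, lat 16°.
Subsquare p=15, t=19: +15·0.0833333° lon, +19·0.0416667° lat → SW at lon -116.75°, lat 16.7917°.
Cell spans 0.0833333° lon × 0.0416667° lat. Centre is SW corner plus half of each.
latitude 16.8125° N, longitude 116.7083° W.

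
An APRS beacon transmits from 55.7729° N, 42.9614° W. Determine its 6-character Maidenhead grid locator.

GO85ms

Offset from 180°W / 90°S: lon 137.0386°, lat 145.7729°.
Field (20°×10°, letters A–R): 137.0386/20 → 6 → G, 145.7729/10 → 14 → O; chars GO.
Square (2°×1°, digits 0–9): 17.0386/2 → 8, 5.7729/1 → 5; chars 85.
Subsquare (5′×2.5′, letters a–x): 1.0386/0.0833333 → 12 → m, 0.7729/0.0416667 → 18 → s; chars ms.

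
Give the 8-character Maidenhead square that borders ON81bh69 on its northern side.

ON81bi60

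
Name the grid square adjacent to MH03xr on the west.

MH03wr

Longitude subsquare x = 23; −1 → 22 = w.
The latitude characters are unchanged.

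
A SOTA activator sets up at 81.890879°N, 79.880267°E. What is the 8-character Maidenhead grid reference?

MR91wv53

Shift to the Maidenhead origin (180°W, 90°S): lon 259.88027, lat 171.89088.
Field: 259.88027/20 → 12 → M, 171.89088/10 → 17 → R; chars MR.
Square: 19.88027/2 → 9, 1.89088/1 → 1; chars 91.
Subsquare: 1.88027/0.0833333 → 22 → w, 0.89088/0.0416667 → 21 → v; chars wv.
Extended square: 0.04693/0.00833333 → 5, 0.01588/0.00416667 → 3; chars 53.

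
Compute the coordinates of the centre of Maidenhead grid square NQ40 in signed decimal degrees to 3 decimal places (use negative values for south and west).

70.500, 89.000

Field N=13, Q=16: +13·20° lon, +16·10° lat → SW at lon 80°, lat 70°.
Square 4, 0: +4·2° lon, +0·1° lat → SW at lon 88°, lat 70°.
Cell spans 2° lon × 1° lat. Centre is SW corner plus half of each.
latitude 70.500, longitude 89.000.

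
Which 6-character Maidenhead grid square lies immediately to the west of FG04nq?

FG04mq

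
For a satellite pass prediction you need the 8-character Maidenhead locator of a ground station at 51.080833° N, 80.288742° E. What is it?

Add 180° to longitude and 90° to latitude: 260.28874, 141.08083.
Field (20°×10°, letters A–R): lon ⌊260.28874/20⌋ = 13 → N; lat ⌊141.08083/10⌋ = 14 → O.
Square (2°×1°, digits 0–9): lon ⌊0.28874/2⌋ = 0; lat ⌊1.08083/1⌋ = 1.
Subsquare (5′×2.5′, letters a–x): lon ⌊0.28874/0.0833333⌋ = 3 → d; lat ⌊0.08083/0.0416667⌋ = 1 → b.
Extended square (30″×15″, digits 0–9): lon ⌊0.03874/0.00833333⌋ = 4; lat ⌊0.03917/0.00416667⌋ = 9.

NO01db49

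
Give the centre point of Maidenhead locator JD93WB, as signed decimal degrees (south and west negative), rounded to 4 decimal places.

-56.9375, 19.8750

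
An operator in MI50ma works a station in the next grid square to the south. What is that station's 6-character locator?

Latitude subsquare a = 0; −1 → -1, wraps to 23 = x, carry into square.
Latitude square 0; −1 → -1, wraps to 9, carry into field.
Latitude field I = 8; −1 → 7 = H.
The longitude characters are unchanged.

MH59mx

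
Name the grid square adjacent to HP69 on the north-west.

Longitude square 6; −1 → 5.
Latitude square 9; +1 → 10, wraps to 0, carry into field.
Latitude field P = 15; +1 → 16 = Q.

HQ50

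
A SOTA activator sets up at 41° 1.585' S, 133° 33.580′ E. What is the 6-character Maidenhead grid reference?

Add 180° to longitude and 90° to latitude: 313.5597, 48.9736.
Field: 313.5597/20 → 15 → P, 48.9736/10 → 4 → E; chars PE.
Square: 13.5597/2 → 6, 8.9736/1 → 8; chars 68.
Subsquare: 1.5597/0.0833333 → 18 → s, 0.9736/0.0416667 → 23 → x; chars sx.

PE68sx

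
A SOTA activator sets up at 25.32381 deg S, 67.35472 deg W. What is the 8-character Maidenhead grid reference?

FG64hq72

Shift to the Maidenhead origin (180°W, 90°S): lon 112.64528, lat 64.67619.
Field: 112.64528/20 → 5 → F, 64.67619/10 → 6 → G; chars FG.
Square: 12.64528/2 → 6, 4.67619/1 → 4; chars 64.
Subsquare: 0.64528/0.0833333 → 7 → h, 0.67619/0.0416667 → 16 → q; chars hq.
Extended square: 0.06195/0.00833333 → 7, 0.00952/0.00416667 → 2; chars 72.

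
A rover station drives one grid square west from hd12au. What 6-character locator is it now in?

HD02xu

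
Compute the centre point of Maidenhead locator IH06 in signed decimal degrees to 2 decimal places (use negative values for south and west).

-13.50, -19.00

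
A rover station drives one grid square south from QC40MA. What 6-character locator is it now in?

Latitude subsquare a = 0; −1 → -1, wraps to 23 = x, carry into square.
Latitude square 0; −1 → -1, wraps to 9, carry into field.
Latitude field C = 2; −1 → 1 = B.
The longitude characters are unchanged.

QB49mx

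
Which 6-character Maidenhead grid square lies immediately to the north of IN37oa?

IN37ob

Latitude subsquare a = 0; +1 → 1 = b.
The longitude characters are unchanged.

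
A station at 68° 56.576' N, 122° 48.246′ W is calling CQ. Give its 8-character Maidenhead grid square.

CP88ow36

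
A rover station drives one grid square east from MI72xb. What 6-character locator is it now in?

MI82ab

Longitude subsquare x = 23; +1 → 24, wraps to 0 = a, carry into square.
Longitude square 7; +1 → 8.
The latitude characters are unchanged.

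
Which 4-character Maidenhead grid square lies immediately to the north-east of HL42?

HL53

Longitude square 4; +1 → 5.
Latitude square 2; +1 → 3.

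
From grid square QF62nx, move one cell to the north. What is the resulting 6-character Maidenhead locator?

Latitude subsquare x = 23; +1 → 24, wraps to 0 = a, carry into square.
Latitude square 2; +1 → 3.
The longitude characters are unchanged.

QF63na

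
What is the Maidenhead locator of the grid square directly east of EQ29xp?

EQ39ap

Longitude subsquare x = 23; +1 → 24, wraps to 0 = a, carry into square.
Longitude square 2; +1 → 3.
The latitude characters are unchanged.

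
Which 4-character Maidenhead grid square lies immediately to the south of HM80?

Latitude square 0; −1 → -1, wraps to 9, carry into field.
Latitude field M = 12; −1 → 11 = L.
The longitude characters are unchanged.

HL89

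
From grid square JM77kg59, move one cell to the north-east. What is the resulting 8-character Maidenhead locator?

JM77kh60

Longitude extended square 5; +1 → 6.
Latitude extended square 9; +1 → 10, wraps to 0, carry into subsquare.
Latitude subsquare g = 6; +1 → 7 = h.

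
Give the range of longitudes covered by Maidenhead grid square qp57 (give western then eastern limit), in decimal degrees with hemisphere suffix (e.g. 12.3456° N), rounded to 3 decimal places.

150.000° E, 152.000° E

Field Q=16, P=15: +16·20° lon, +15·10° lat → SW at lon 140°, lat 60°.
Square 5, 7: +5·2° lon, +7·1° lat → SW at lon 150°, lat 67°.
Cell spans 2° lon × 1° lat.
west 150.000° E, east 152.000° E.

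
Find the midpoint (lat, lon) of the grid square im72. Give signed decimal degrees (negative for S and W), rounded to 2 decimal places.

32.50, -5.00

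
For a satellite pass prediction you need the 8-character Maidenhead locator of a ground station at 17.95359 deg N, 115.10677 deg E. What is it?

Add 180° to longitude and 90° to latitude: 295.10677, 107.95359.
Field: 295.10677/20 → 14 → O, 107.95359/10 → 10 → K; chars OK.
Square: 15.10677/2 → 7, 7.95359/1 → 7; chars 77.
Subsquare: 1.10677/0.0833333 → 13 → n, 0.95359/0.0416667 → 22 → w; chars nw.
Extended square: 0.02344/0.00833333 → 2, 0.03692/0.00416667 → 8; chars 28.

OK77nw28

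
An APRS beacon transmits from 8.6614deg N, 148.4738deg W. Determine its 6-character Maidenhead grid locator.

BJ58sp

Shift to the Maidenhead origin (180°W, 90°S): lon 31.5262, lat 98.6614.
Field: lon ⌊31.5262/20⌋ = 1 → B; lat ⌊98.6614/10⌋ = 9 → J.
Square: lon ⌊11.5262/2⌋ = 5; lat ⌊8.6614/1⌋ = 8.
Subsquare: lon ⌊1.5262/0.0833333⌋ = 18 → s; lat ⌊0.6614/0.0416667⌋ = 15 → p.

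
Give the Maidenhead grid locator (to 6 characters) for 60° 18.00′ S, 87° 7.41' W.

Shift to the Maidenhead origin (180°W, 90°S): lon 92.8765, lat 29.7000.
Field: lon ⌊92.8765/20⌋ = 4 → E; lat ⌊29.7000/10⌋ = 2 → C.
Square: lon ⌊12.8765/2⌋ = 6; lat ⌊9.7000/1⌋ = 9.
Subsquare: lon ⌊0.8765/0.0833333⌋ = 10 → k; lat ⌊0.7000/0.0416667⌋ = 16 → q.

EC69kq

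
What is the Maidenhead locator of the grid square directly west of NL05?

Longitude square 0; −1 → -1, wraps to 9, carry into field.
Longitude field N = 13; −1 → 12 = M.
The latitude characters are unchanged.

ML95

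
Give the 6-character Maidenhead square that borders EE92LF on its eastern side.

EE92mf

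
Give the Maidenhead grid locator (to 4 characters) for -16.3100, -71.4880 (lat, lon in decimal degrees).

FH43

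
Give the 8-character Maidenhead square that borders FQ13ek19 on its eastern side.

FQ13ek29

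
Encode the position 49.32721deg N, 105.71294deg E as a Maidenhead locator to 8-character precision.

Shift to the Maidenhead origin (180°W, 90°S): lon 285.71294, lat 139.32721.
Field: 285.71294/20 → 14 → O, 139.32721/10 → 13 → N; chars ON.
Square: 5.71294/2 → 2, 9.32721/1 → 9; chars 29.
Subsquare: 1.71294/0.0833333 → 20 → u, 0.32721/0.0416667 → 7 → h; chars uh.
Extended square: 0.04627/0.00833333 → 5, 0.03554/0.00416667 → 8; chars 58.

ON29uh58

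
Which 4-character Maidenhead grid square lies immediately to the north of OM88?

OM89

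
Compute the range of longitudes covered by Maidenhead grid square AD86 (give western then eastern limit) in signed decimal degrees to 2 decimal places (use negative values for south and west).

Field A=0, D=3: +0·20° lon, +3·10° lat → SW at lon -180°, lat -60°.
Square 8, 6: +8·2° lon, +6·1° lat → SW at lon -164°, lat -54°.
Cell spans 2° lon × 1° lat.
west -164.00, east -162.00.

-164.00, -162.00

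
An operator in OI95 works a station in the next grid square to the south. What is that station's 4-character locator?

OI94

Latitude square 5; −1 → 4.
The longitude characters are unchanged.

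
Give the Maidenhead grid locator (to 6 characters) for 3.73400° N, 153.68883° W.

BJ33dr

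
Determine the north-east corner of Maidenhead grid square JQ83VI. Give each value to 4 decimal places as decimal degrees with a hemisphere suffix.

73.3750° N, 17.8333° E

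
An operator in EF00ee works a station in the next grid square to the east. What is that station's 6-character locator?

EF00fe

Longitude subsquare e = 4; +1 → 5 = f.
The latitude characters are unchanged.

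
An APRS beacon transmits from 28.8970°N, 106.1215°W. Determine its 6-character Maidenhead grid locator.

DL68wv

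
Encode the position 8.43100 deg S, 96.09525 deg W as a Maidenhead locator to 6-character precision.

Shift to the Maidenhead origin (180°W, 90°S): lon 83.9048, lat 81.5690.
Field: lon ⌊83.9048/20⌋ = 4 → E; lat ⌊81.5690/10⌋ = 8 → I.
Square: lon ⌊3.9048/2⌋ = 1; lat ⌊1.5690/1⌋ = 1.
Subsquare: lon ⌊1.9048/0.0833333⌋ = 22 → w; lat ⌊0.5690/0.0416667⌋ = 13 → n.

EI11wn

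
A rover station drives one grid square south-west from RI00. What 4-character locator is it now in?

Longitude square 0; −1 → -1, wraps to 9, carry into field.
Longitude field R = 17; −1 → 16 = Q.
Latitude square 0; −1 → -1, wraps to 9, carry into field.
Latitude field I = 8; −1 → 7 = H.

QH99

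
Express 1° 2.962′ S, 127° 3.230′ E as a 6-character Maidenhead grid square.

Offset from 180°W / 90°S: lon 307.0538°, lat 88.9506°.
Field: lon ⌊307.0538/20⌋ = 15 → P; lat ⌊88.9506/10⌋ = 8 → I.
Square: lon ⌊7.0538/2⌋ = 3; lat ⌊8.9506/1⌋ = 8.
Subsquare: lon ⌊1.0538/0.0833333⌋ = 12 → m; lat ⌊0.9506/0.0416667⌋ = 22 → w.

PI38mw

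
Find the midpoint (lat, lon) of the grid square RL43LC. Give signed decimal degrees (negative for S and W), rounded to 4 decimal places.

23.1042, 168.9583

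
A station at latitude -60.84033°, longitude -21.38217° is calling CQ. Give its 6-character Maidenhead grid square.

HC99hd

Add 180° to longitude and 90° to latitude: 158.6178, 29.1597.
Field: lon ⌊158.6178/20⌋ = 7 → H; lat ⌊29.1597/10⌋ = 2 → C.
Square: lon ⌊18.6178/2⌋ = 9; lat ⌊9.1597/1⌋ = 9.
Subsquare: lon ⌊0.6178/0.0833333⌋ = 7 → h; lat ⌊0.1597/0.0416667⌋ = 3 → d.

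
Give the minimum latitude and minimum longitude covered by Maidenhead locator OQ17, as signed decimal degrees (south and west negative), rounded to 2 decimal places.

77.00, 102.00

Field O=14, Q=16: +14·20° lon, +16·10° lat → SW at lon 100°, lat 70°.
Square 1, 7: +1·2° lon, +7·1° lat → SW at lon 102°, lat 77°.
latitude 77.00, longitude 102.00.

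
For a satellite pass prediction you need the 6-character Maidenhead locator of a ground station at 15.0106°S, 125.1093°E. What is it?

Add 180° to longitude and 90° to latitude: 305.1093, 74.9894.
Field (20°×10°, letters A–R): 305.1093/20 → 15 → P, 74.9894/10 → 7 → H; chars PH.
Square (2°×1°, digits 0–9): 5.1093/2 → 2, 4.9894/1 → 4; chars 24.
Subsquare (5′×2.5′, letters a–x): 1.1093/0.0833333 → 13 → n, 0.9894/0.0416667 → 23 → x; chars nx.

PH24nx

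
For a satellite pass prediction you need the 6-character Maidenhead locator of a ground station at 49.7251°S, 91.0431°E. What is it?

NE50mg

Offset from 180°W / 90°S: lon 271.0431°, lat 40.2749°.
Field: lon ⌊271.0431/20⌋ = 13 → N; lat ⌊40.2749/10⌋ = 4 → E.
Square: lon ⌊11.0431/2⌋ = 5; lat ⌊0.2749/1⌋ = 0.
Subsquare: lon ⌊1.0431/0.0833333⌋ = 12 → m; lat ⌊0.2749/0.0416667⌋ = 6 → g.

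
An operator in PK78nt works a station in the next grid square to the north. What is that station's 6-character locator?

Latitude subsquare t = 19; +1 → 20 = u.
The longitude characters are unchanged.

PK78nu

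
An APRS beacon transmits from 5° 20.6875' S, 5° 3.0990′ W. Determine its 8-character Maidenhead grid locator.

Add 180° to longitude and 90° to latitude: 174.94835, 84.65521.
Field: 174.94835/20 → 8 → I, 84.65521/10 → 8 → I; chars II.
Square: 14.94835/2 → 7, 4.65521/1 → 4; chars 74.
Subsquare: 0.94835/0.0833333 → 11 → l, 0.65521/0.0416667 → 15 → p; chars lp.
Extended square: 0.03168/0.00833333 → 3, 0.03021/0.00416667 → 7; chars 37.

II74lp37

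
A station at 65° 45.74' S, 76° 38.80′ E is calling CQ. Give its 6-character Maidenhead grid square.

MC84hf

Shift to the Maidenhead origin (180°W, 90°S): lon 256.6467, lat 24.2377.
Field (20°×10°, letters A–R): 256.6467/20 → 12 → M, 24.2377/10 → 2 → C; chars MC.
Square (2°×1°, digits 0–9): 16.6467/2 → 8, 4.2377/1 → 4; chars 84.
Subsquare (5′×2.5′, letters a–x): 0.6467/0.0833333 → 7 → h, 0.2377/0.0416667 → 5 → f; chars hf.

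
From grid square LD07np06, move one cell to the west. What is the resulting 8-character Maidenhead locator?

LD07mp96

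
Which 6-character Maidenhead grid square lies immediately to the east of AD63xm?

AD73am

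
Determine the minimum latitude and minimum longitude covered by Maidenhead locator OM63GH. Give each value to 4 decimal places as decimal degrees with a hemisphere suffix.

Field O=14, M=12: +14·20° lon, +12·10° lat → SW at lon 100°, lat 30°.
Square 6, 3: +6·2° lon, +3·1° lat → SW at lon 112°, lat 33°.
Subsquare g=6, h=7: +6·0.0833333° lon, +7·0.0416667° lat → SW at lon 112.5°, lat 33.2917°.
latitude 33.2917° N, longitude 112.5000° E.

33.2917° N, 112.5000° E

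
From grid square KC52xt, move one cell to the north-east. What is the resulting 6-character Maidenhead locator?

KC62au

Longitude subsquare x = 23; +1 → 24, wraps to 0 = a, carry into square.
Longitude square 5; +1 → 6.
Latitude subsquare t = 19; +1 → 20 = u.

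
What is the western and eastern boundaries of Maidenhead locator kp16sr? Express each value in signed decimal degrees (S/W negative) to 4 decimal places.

Field K=10, P=15: +10·20° lon, +15·10° lat → SW at lon 20°, lat 60°.
Square 1, 6: +1·2° lon, +6·1° lat → SW at lon 22°, lat 66°.
Subsquare s=18, r=17: +18·0.0833333° lon, +17·0.0416667° lat → SW at lon 23.5°, lat 66.7083°.
Cell spans 0.0833333° lon × 0.0416667° lat.
west 23.5000, east 23.5833.

23.5000, 23.5833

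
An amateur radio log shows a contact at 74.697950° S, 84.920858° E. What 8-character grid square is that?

NB25lh02

Shift to the Maidenhead origin (180°W, 90°S): lon 264.92086, lat 15.30205.
Field: lon ⌊264.92086/20⌋ = 13 → N; lat ⌊15.30205/10⌋ = 1 → B.
Square: lon ⌊4.92086/2⌋ = 2; lat ⌊5.30205/1⌋ = 5.
Subsquare: lon ⌊0.92086/0.0833333⌋ = 11 → l; lat ⌊0.30205/0.0416667⌋ = 7 → h.
Extended square: lon ⌊0.00419/0.00833333⌋ = 0; lat ⌊0.01038/0.00416667⌋ = 2.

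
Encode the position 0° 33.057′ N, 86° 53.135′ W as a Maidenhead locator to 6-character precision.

Add 180° to longitude and 90° to latitude: 93.1144, 90.5510.
Field: lon ⌊93.1144/20⌋ = 4 → E; lat ⌊90.5510/10⌋ = 9 → J.
Square: lon ⌊13.1144/2⌋ = 6; lat ⌊0.5510/1⌋ = 0.
Subsquare: lon ⌊1.1144/0.0833333⌋ = 13 → n; lat ⌊0.5510/0.0416667⌋ = 13 → n.

EJ60nn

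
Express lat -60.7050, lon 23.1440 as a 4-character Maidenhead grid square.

KC19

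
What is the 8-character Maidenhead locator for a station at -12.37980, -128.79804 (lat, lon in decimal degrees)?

Offset from 180°W / 90°S: lon 51.20196°, lat 77.62020°.
Field: lon ⌊51.20196/20⌋ = 2 → C; lat ⌊77.62020/10⌋ = 7 → H.
Square: lon ⌊11.20196/2⌋ = 5; lat ⌊7.62020/1⌋ = 7.
Subsquare: lon ⌊1.20196/0.0833333⌋ = 14 → o; lat ⌊0.62020/0.0416667⌋ = 14 → o.
Extended square: lon ⌊0.03529/0.00833333⌋ = 4; lat ⌊0.03687/0.00416667⌋ = 8.

CH57oo48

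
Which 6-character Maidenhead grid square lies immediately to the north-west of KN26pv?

Longitude subsquare p = 15; −1 → 14 = o.
Latitude subsquare v = 21; +1 → 22 = w.

KN26ow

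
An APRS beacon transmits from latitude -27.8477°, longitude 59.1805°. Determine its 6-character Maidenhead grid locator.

LG92od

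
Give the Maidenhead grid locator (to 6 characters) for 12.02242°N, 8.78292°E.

Offset from 180°W / 90°S: lon 188.7829°, lat 102.0224°.
Field: lon ⌊188.7829/20⌋ = 9 → J; lat ⌊102.0224/10⌋ = 10 → K.
Square: lon ⌊8.7829/2⌋ = 4; lat ⌊2.0224/1⌋ = 2.
Subsquare: lon ⌊0.7829/0.0833333⌋ = 9 → j; lat ⌊0.0224/0.0416667⌋ = 0 → a.

JK42ja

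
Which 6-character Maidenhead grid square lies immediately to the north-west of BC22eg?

Longitude subsquare e = 4; −1 → 3 = d.
Latitude subsquare g = 6; +1 → 7 = h.

BC22dh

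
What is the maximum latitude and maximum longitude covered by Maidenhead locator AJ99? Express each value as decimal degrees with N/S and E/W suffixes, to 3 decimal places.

10.000° N, 160.000° W

Field A=0, J=9: +0·20° lon, +9·10° lat → SW at lon -180°, lat 0°.
Square 9, 9: +9·2° lon, +9·1° lat → SW at lon -162°, lat 9°.
Cell spans 2° lon × 1° lat. NE corner is SW corner plus one full cell.
latitude 10.000° N, longitude 160.000° W.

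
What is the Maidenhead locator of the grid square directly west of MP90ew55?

MP90ew45

Longitude extended square 5; −1 → 4.
The latitude characters are unchanged.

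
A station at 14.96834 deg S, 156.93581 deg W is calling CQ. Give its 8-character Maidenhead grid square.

BH15ma77

Add 180° to longitude and 90° to latitude: 23.06419, 75.03166.
Field (20°×10°, letters A–R): 23.06419/20 → 1 → B, 75.03166/10 → 7 → H; chars BH.
Square (2°×1°, digits 0–9): 3.06419/2 → 1, 5.03166/1 → 5; chars 15.
Subsquare (5′×2.5′, letters a–x): 1.06419/0.0833333 → 12 → m, 0.03166/0.0416667 → 0 → a; chars ma.
Extended square (30″×15″, digits 0–9): 0.06419/0.00833333 → 7, 0.03166/0.00416667 → 7; chars 77.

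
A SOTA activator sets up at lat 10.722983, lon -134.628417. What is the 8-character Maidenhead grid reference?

Shift to the Maidenhead origin (180°W, 90°S): lon 45.37158, lat 100.72298.
Field: 45.37158/20 → 2 → C, 100.72298/10 → 10 → K; chars CK.
Square: 5.37158/2 → 2, 0.72298/1 → 0; chars 20.
Subsquare: 1.37158/0.0833333 → 16 → q, 0.72298/0.0416667 → 17 → r; chars qr.
Extended square: 0.03825/0.00833333 → 4, 0.01465/0.00416667 → 3; chars 43.

CK20qr43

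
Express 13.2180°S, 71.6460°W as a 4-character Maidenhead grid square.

Add 180° to longitude and 90° to latitude: 108.35, 76.78.
Field (20°×10°, letters A–R): 108.35/20 → 5 → F, 76.78/10 → 7 → H; chars FH.
Square (2°×1°, digits 0–9): 8.35/2 → 4, 6.78/1 → 6; chars 46.

FH46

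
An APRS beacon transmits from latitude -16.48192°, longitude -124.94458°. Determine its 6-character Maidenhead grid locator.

Offset from 180°W / 90°S: lon 55.0554°, lat 73.5181°.
Field: 55.0554/20 → 2 → C, 73.5181/10 → 7 → H; chars CH.
Square: 15.0554/2 → 7, 3.5181/1 → 3; chars 73.
Subsquare: 1.0554/0.0833333 → 12 → m, 0.5181/0.0416667 → 12 → m; chars mm.

CH73mm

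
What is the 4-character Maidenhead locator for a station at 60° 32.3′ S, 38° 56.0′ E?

Offset from 180°W / 90°S: lon 218.93°, lat 29.46°.
Field: lon ⌊218.93/20⌋ = 10 → K; lat ⌊29.46/10⌋ = 2 → C.
Square: lon ⌊18.93/2⌋ = 9; lat ⌊9.46/1⌋ = 9.

KC99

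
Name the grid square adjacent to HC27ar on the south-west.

Longitude subsquare a = 0; −1 → -1, wraps to 23 = x, carry into square.
Longitude square 2; −1 → 1.
Latitude subsquare r = 17; −1 → 16 = q.

HC17xq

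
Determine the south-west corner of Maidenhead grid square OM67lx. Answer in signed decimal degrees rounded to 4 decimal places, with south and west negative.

Field O=14, M=12: +14·20° lon, +12·10° lat → SW at lon 100°, lat 30°.
Square 6, 7: +6·2° lon, +7·1° lat → SW at lon 112°, lat 37°.
Subsquare l=11, x=23: +11·0.0833333° lon, +23·0.0416667° lat → SW at lon 112.917°, lat 37.9583°.
latitude 37.9583, longitude 112.9167.

37.9583, 112.9167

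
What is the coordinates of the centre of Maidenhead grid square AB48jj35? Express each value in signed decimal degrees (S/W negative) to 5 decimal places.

Field A=0, B=1: +0·20° lon, +1·10° lat → SW at lon -180°, lat -80°.
Square 4, 8: +4·2° lon, +8·1° lat → SW at lon -172°, lat -72°.
Subsquare j=9, j=9: +9·0.0833333° lon, +9·0.0416667° lat → SW at lon -171.25°, lat -71.625°.
Extended square 3, 5: +3·0.00833333° lon, +5·0.00416667° lat → SW at lon -171.225°, lat -71.6042°.
Cell spans 0.00833333° lon × 0.00416667° lat. Centre is SW corner plus half of each.
latitude -71.60208, longitude -171.22083.

-71.60208, -171.22083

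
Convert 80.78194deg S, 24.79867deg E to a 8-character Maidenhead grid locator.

Offset from 180°W / 90°S: lon 204.79867°, lat 9.21806°.
Field: lon ⌊204.79867/20⌋ = 10 → K; lat ⌊9.21806/10⌋ = 0 → A.
Square: lon ⌊4.79867/2⌋ = 2; lat ⌊9.21806/1⌋ = 9.
Subsquare: lon ⌊0.79867/0.0833333⌋ = 9 → j; lat ⌊0.21806/0.0416667⌋ = 5 → f.
Extended square: lon ⌊0.04867/0.00833333⌋ = 5; lat ⌊0.00973/0.00416667⌋ = 2.

KA29jf52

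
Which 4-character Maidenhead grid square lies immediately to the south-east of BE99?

CE08

Longitude square 9; +1 → 10, wraps to 0, carry into field.
Longitude field B = 1; +1 → 2 = C.
Latitude square 9; −1 → 8.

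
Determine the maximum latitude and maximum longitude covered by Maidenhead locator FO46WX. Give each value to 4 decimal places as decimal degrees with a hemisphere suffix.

Field F=5, O=14: +5·20° lon, +14·10° lat → SW at lon -80°, lat 50°.
Square 4, 6: +4·2° lon, +6·1° lat → SW at lon -72°, lat 56°.
Subsquare w=22, x=23: +22·0.0833333° lon, +23·0.0416667° lat → SW at lon -70.1667°, lat 56.9583°.
Cell spans 0.0833333° lon × 0.0416667° lat. NE corner is SW corner plus one full cell.
latitude 57.0000° N, longitude 70.0833° W.

57.0000° N, 70.0833° W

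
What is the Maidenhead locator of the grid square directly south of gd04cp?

Latitude subsquare p = 15; −1 → 14 = o.
The longitude characters are unchanged.

GD04co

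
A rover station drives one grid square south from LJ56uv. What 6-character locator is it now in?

LJ56uu

Latitude subsquare v = 21; −1 → 20 = u.
The longitude characters are unchanged.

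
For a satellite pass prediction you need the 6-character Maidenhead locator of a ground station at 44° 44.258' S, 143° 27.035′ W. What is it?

BE85gg

Add 180° to longitude and 90° to latitude: 36.5494, 45.2624.
Field: 36.5494/20 → 1 → B, 45.2624/10 → 4 → E; chars BE.
Square: 16.5494/2 → 8, 5.2624/1 → 5; chars 85.
Subsquare: 0.5494/0.0833333 → 6 → g, 0.2624/0.0416667 → 6 → g; chars gg.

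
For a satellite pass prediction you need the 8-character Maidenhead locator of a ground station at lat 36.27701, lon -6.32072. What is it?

Shift to the Maidenhead origin (180°W, 90°S): lon 173.67928, lat 126.27701.
Field: lon ⌊173.67928/20⌋ = 8 → I; lat ⌊126.27701/10⌋ = 12 → M.
Square: lon ⌊13.67928/2⌋ = 6; lat ⌊6.27701/1⌋ = 6.
Subsquare: lon ⌊1.67928/0.0833333⌋ = 20 → u; lat ⌊0.27701/0.0416667⌋ = 6 → g.
Extended square: lon ⌊0.01261/0.00833333⌋ = 1; lat ⌊0.02701/0.00416667⌋ = 6.

IM66ug16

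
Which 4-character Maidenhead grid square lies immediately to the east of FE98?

GE08

Longitude square 9; +1 → 10, wraps to 0, carry into field.
Longitude field F = 5; +1 → 6 = G.
The latitude characters are unchanged.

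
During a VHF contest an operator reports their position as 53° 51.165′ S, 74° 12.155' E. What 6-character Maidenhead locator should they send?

MD76cd

Shift to the Maidenhead origin (180°W, 90°S): lon 254.2026, lat 36.1472.
Field: lon ⌊254.2026/20⌋ = 12 → M; lat ⌊36.1472/10⌋ = 3 → D.
Square: lon ⌊14.2026/2⌋ = 7; lat ⌊6.1472/1⌋ = 6.
Subsquare: lon ⌊0.2026/0.0833333⌋ = 2 → c; lat ⌊0.1472/0.0416667⌋ = 3 → d.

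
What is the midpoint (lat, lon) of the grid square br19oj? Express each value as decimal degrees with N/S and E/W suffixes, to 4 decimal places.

Field B=1, R=17: +1·20° lon, +17·10° lat → SW at lon -160°, lat 80°.
Square 1, 9: +1·2° lon, +9·1° lat → SW at lon -158°, lat 89°.
Subsquare o=14, j=9: +14·0.0833333° lon, +9·0.0416667° lat → SW at lon -156.833°, lat 89.375°.
Cell spans 0.0833333° lon × 0.0416667° lat. Centre is SW corner plus half of each.
latitude 89.3958° N, longitude 156.7917° W.

89.3958° N, 156.7917° W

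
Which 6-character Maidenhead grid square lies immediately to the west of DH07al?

CH97xl

Longitude subsquare a = 0; −1 → -1, wraps to 23 = x, carry into square.
Longitude square 0; −1 → -1, wraps to 9, carry into field.
Longitude field D = 3; −1 → 2 = C.
The latitude characters are unchanged.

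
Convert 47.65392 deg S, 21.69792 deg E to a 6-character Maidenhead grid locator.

KE02ui

Add 180° to longitude and 90° to latitude: 201.6979, 42.3461.
Field: lon ⌊201.6979/20⌋ = 10 → K; lat ⌊42.3461/10⌋ = 4 → E.
Square: lon ⌊1.6979/2⌋ = 0; lat ⌊2.3461/1⌋ = 2.
Subsquare: lon ⌊1.6979/0.0833333⌋ = 20 → u; lat ⌊0.3461/0.0416667⌋ = 8 → i.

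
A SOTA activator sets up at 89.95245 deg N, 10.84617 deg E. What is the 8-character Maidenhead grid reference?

JR59kw18

Offset from 180°W / 90°S: lon 190.84617°, lat 179.95245°.
Field: 190.84617/20 → 9 → J, 179.95245/10 → 17 → R; chars JR.
Square: 10.84617/2 → 5, 9.95245/1 → 9; chars 59.
Subsquare: 0.84617/0.0833333 → 10 → k, 0.95245/0.0416667 → 22 → w; chars kw.
Extended square: 0.01284/0.00833333 → 1, 0.03578/0.00416667 → 8; chars 18.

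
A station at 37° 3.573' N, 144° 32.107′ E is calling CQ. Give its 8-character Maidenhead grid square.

Shift to the Maidenhead origin (180°W, 90°S): lon 324.53512, lat 127.05955.
Field: lon ⌊324.53512/20⌋ = 16 → Q; lat ⌊127.05955/10⌋ = 12 → M.
Square: lon ⌊4.53512/2⌋ = 2; lat ⌊7.05955/1⌋ = 7.
Subsquare: lon ⌊0.53512/0.0833333⌋ = 6 → g; lat ⌊0.05955/0.0416667⌋ = 1 → b.
Extended square: lon ⌊0.03512/0.00833333⌋ = 4; lat ⌊0.01788/0.00416667⌋ = 4.

QM27gb44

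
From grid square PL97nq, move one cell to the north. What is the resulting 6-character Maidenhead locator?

Latitude subsquare q = 16; +1 → 17 = r.
The longitude characters are unchanged.

PL97nr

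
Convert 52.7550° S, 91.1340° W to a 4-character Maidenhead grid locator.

ED47

Offset from 180°W / 90°S: lon 88.87°, lat 37.24°.
Field (20°×10°, letters A–R): 88.87/20 → 4 → E, 37.24/10 → 3 → D; chars ED.
Square (2°×1°, digits 0–9): 8.87/2 → 4, 7.24/1 → 7; chars 47.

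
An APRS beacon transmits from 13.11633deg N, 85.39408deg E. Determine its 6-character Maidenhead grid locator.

Offset from 180°W / 90°S: lon 265.3941°, lat 103.1163°.
Field: lon ⌊265.3941/20⌋ = 13 → N; lat ⌊103.1163/10⌋ = 10 → K.
Square: lon ⌊5.3941/2⌋ = 2; lat ⌊3.1163/1⌋ = 3.
Subsquare: lon ⌊1.3941/0.0833333⌋ = 16 → q; lat ⌊0.1163/0.0416667⌋ = 2 → c.

NK23qc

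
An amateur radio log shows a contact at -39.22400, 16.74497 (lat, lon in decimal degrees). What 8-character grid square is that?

JF80is96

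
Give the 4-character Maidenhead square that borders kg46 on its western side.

KG36

Longitude square 4; −1 → 3.
The latitude characters are unchanged.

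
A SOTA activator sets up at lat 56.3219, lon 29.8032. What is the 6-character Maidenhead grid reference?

Add 180° to longitude and 90° to latitude: 209.8032, 146.3219.
Field: 209.8032/20 → 10 → K, 146.3219/10 → 14 → O; chars KO.
Square: 9.8032/2 → 4, 6.3219/1 → 6; chars 46.
Subsquare: 1.8032/0.0833333 → 21 → v, 0.3219/0.0416667 → 7 → h; chars vh.

KO46vh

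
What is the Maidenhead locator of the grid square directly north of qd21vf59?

QD21vg50

Latitude extended square 9; +1 → 10, wraps to 0, carry into subsquare.
Latitude subsquare f = 5; +1 → 6 = g.
The longitude characters are unchanged.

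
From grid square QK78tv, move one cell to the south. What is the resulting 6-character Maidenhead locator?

QK78tu

Latitude subsquare v = 21; −1 → 20 = u.
The longitude characters are unchanged.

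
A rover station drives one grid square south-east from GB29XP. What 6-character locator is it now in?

GB39ao

Longitude subsquare x = 23; +1 → 24, wraps to 0 = a, carry into square.
Longitude square 2; +1 → 3.
Latitude subsquare p = 15; −1 → 14 = o.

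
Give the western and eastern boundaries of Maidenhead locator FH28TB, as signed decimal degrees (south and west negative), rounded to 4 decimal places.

-74.4167, -74.3333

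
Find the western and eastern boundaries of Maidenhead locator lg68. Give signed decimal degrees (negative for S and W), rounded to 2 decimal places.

52.00, 54.00

Field L=11, G=6: +11·20° lon, +6·10° lat → SW at lon 40°, lat -30°.
Square 6, 8: +6·2° lon, +8·1° lat → SW at lon 52°, lat -22°.
Cell spans 2° lon × 1° lat.
west 52.00, east 54.00.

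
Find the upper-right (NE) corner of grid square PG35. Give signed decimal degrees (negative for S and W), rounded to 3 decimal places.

-24.000, 128.000

Field P=15, G=6: +15·20° lon, +6·10° lat → SW at lon 120°, lat -30°.
Square 3, 5: +3·2° lon, +5·1° lat → SW at lon 126°, lat -25°.
Cell spans 2° lon × 1° lat. NE corner is SW corner plus one full cell.
latitude -24.000, longitude 128.000.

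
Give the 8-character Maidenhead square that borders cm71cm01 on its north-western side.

Longitude extended square 0; −1 → -1, wraps to 9, carry into subsquare.
Longitude subsquare c = 2; −1 → 1 = b.
Latitude extended square 1; +1 → 2.

CM71bm92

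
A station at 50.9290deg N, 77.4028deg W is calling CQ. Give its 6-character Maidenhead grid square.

FO10hw

Shift to the Maidenhead origin (180°W, 90°S): lon 102.5972, lat 140.9290.
Field: lon ⌊102.5972/20⌋ = 5 → F; lat ⌊140.9290/10⌋ = 14 → O.
Square: lon ⌊2.5972/2⌋ = 1; lat ⌊0.9290/1⌋ = 0.
Subsquare: lon ⌊0.5972/0.0833333⌋ = 7 → h; lat ⌊0.9290/0.0416667⌋ = 22 → w.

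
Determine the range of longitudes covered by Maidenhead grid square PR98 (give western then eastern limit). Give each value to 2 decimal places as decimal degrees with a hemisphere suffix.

Field P=15, R=17: +15·20° lon, +17·10° lat → SW at lon 120°, lat 80°.
Square 9, 8: +9·2° lon, +8·1° lat → SW at lon 138°, lat 88°.
Cell spans 2° lon × 1° lat.
west 138.00° E, east 140.00° E.

138.00° E, 140.00° E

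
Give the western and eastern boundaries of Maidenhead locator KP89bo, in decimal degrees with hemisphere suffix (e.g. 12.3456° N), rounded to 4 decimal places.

Field K=10, P=15: +10·20° lon, +15·10° lat → SW at lon 20°, lat 60°.
Square 8, 9: +8·2° lon, +9·1° lat → SW at lon 36°, lat 69°.
Subsquare b=1, o=14: +1·0.0833333° lon, +14·0.0416667° lat → SW at lon 36.0833°, lat 69.5833°.
Cell spans 0.0833333° lon × 0.0416667° lat.
west 36.0833° E, east 36.1667° E.

36.0833° E, 36.1667° E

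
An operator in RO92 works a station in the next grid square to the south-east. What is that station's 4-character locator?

AO01

Longitude square 9; +1 → 10, wraps to 0, carry into field.
Longitude field R = 17; +1 → 18, wraps to 0 = A, wrapping around the antimeridian.
Latitude square 2; −1 → 1.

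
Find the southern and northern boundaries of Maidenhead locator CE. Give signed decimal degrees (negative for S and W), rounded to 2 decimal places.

Field C=2, E=4: +2·20° lon, +4·10° lat → SW at lon -140°, lat -50°.
Cell spans 20° lon × 10° lat.
south -50.00, north -40.00.

-50.00, -40.00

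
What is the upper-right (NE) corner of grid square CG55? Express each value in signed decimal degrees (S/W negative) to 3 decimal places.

-24.000, -128.000

Field C=2, G=6: +2·20° lon, +6·10° lat → SW at lon -140°, lat -30°.
Square 5, 5: +5·2° lon, +5·1° lat → SW at lon -130°, lat -25°.
Cell spans 2° lon × 1° lat. NE corner is SW corner plus one full cell.
latitude -24.000, longitude -128.000.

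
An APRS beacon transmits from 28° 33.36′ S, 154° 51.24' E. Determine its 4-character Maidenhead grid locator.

QG71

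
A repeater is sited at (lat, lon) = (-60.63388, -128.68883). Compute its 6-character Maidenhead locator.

CC59pi

Add 180° to longitude and 90° to latitude: 51.3112, 29.3661.
Field: lon ⌊51.3112/20⌋ = 2 → C; lat ⌊29.3661/10⌋ = 2 → C.
Square: lon ⌊11.3112/2⌋ = 5; lat ⌊9.3661/1⌋ = 9.
Subsquare: lon ⌊1.3112/0.0833333⌋ = 15 → p; lat ⌊0.3661/0.0416667⌋ = 8 → i.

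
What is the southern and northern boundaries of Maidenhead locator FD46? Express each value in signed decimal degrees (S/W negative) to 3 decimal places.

-54.000, -53.000

Field F=5, D=3: +5·20° lon, +3·10° lat → SW at lon -80°, lat -60°.
Square 4, 6: +4·2° lon, +6·1° lat → SW at lon -72°, lat -54°.
Cell spans 2° lon × 1° lat.
south -54.000, north -53.000.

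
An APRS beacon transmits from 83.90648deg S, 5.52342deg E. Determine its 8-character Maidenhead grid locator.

Offset from 180°W / 90°S: lon 185.52342°, lat 6.09352°.
Field: 185.52342/20 → 9 → J, 6.09352/10 → 0 → A; chars JA.
Square: 5.52342/2 → 2, 6.09352/1 → 6; chars 26.
Subsquare: 1.52342/0.0833333 → 18 → s, 0.09352/0.0416667 → 2 → c; chars sc.
Extended square: 0.02342/0.00833333 → 2, 0.01019/0.00416667 → 2; chars 22.

JA26sc22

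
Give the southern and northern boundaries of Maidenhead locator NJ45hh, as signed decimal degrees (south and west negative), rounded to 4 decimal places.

5.2917, 5.3333

Field N=13, J=9: +13·20° lon, +9·10° lat → SW at lon 80°, lat 0°.
Square 4, 5: +4·2° lon, +5·1° lat → SW at lon 88°, lat 5°.
Subsquare h=7, h=7: +7·0.0833333° lon, +7·0.0416667° lat → SW at lon 88.5833°, lat 5.29167°.
Cell spans 0.0833333° lon × 0.0416667° lat.
south 5.2917, north 5.3333.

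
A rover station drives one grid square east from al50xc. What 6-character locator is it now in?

AL60ac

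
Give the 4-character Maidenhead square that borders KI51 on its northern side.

Latitude square 1; +1 → 2.
The longitude characters are unchanged.

KI52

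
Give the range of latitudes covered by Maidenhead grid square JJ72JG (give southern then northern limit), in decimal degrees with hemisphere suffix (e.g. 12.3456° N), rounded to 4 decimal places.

2.2500° N, 2.2917° N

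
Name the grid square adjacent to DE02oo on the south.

DE02on

Latitude subsquare o = 14; −1 → 13 = n.
The longitude characters are unchanged.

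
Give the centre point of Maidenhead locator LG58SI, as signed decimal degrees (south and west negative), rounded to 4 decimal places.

-21.6458, 51.5417

Field L=11, G=6: +11·20° lon, +6·10° lat → SW at lon 40°, lat -30°.
Square 5, 8: +5·2° lon, +8·1° lat → SW at lon 50°, lat -22°.
Subsquare s=18, i=8: +18·0.0833333° lon, +8·0.0416667° lat → SW at lon 51.5°, lat -21.6667°.
Cell spans 0.0833333° lon × 0.0416667° lat. Centre is SW corner plus half of each.
latitude -21.6458, longitude 51.5417.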